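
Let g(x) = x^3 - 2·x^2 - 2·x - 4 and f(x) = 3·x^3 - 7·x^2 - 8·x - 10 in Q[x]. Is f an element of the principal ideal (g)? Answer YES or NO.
NO

In Q[x] the ideal (g) consists of all multiples of g, so f ∈ (g) iff g | f, i.e. iff the remainder of f on division by g is 0. Divide f by g (g is monic, so eliminate the leading term of the running remainder at each step):
  leading term 3·x^3: subtract (3)·g(x) = 3·x^3 - 6·x^2 - 6·x - 12, leaving -x^2 - 2·x + 2
The remainder r(x) = -x^2 - 2·x + 2 ≠ 0 (and deg r < deg g), so g ∤ f, i.e. f ∉ (g).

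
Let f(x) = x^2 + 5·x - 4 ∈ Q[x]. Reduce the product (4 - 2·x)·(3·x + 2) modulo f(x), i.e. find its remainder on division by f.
First multiply in Q[x] without reducing: a · b = -6·x^2 + 8·x + 8. Now divide by f(x) = x^2 + 5·x - 4, eliminating the leading term at each step:
  leading term -6·x^2: subtract (-6)·f(x) = -6·x^2 - 30·x + 24, leaving 38·x - 16
The degree is now < 2, so this is the remainder. Hence a · b ≡ 38·x - 16 in Q[x]/(f).

Final answer: a · b ≡ 38·x - 16 (mod f(x))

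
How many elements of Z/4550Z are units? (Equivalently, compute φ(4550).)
Z/4550Z has φ(4550) = 1440 units

An element a ∈ Z/4550Z is a unit iff gcd(a, 4550) = 1, so the number of units is φ(4550). φ is multiplicative, with φ(p^e) = p^e − p^(e−1). Factorise 4550 = 2 · 5^2 · 7 · 13. Then
  φ(4550) = (2 − 1) · (5^2 − 5^1) · (7 − 1) · (13 − 1) = 1 · 20 · 6 · 12 = 1440.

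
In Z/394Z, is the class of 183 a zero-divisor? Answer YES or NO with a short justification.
gcd(183, 394) = 1, so 183 is a unit in Z/394Z (it has a multiplicative inverse). A unit cannot be a zero-divisor: if 183·b ≡ 0 then multiplying both sides by 183^(−1) gives b ≡ 0. So 183 is not a zero-divisor.

Final answer: NO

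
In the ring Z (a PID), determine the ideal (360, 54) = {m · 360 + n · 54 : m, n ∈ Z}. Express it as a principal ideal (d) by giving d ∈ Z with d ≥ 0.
(360, 54) = (18); d = 18

In the PID Z, (a, b) is generated by gcd(a, b). Compute gcd(360, 54) with the extended Euclidean algorithm, tracking rows (r, s, t) with s·360 + t·54 = r:
  row A: (360, 1, 0)   [1·360 + 0·54 = 360]
  row B: (54, 0, 1)   [0·360 + 1·54 = 54]
  360 = 6·54 + 36   → row C = row A − 6·row B = (36, 1, −6)   [check: 1·360 − 6·54 = 36]
  54 = 1·36 + 18   → row D = row B − 1·row C = (18, −1, 7)   [check: −1·360 + 7·54 = 18]
  36 = 2·18 + 0   → remainder 0, stop. gcd = 18 (last nonzero row D).
So gcd(360, 54) = 18, with Bézout identity −1·360 + 7·54 = 18. Containment (⊇): the Bézout identity exhibits 18 as an element of (360, 54), giving (18) ⊆ (360, 54). Containment (⊆): since 18 | 360 and 18 | 54 (360 = 18·20, 54 = 18·3), every Z-linear combination of 360 and 54 is divisible by 18, so (360, 54) ⊆ (18). Therefore (360, 54) = (18), d = 18.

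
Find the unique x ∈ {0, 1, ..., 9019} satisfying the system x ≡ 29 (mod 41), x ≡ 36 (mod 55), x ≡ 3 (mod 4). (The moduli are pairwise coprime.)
x ≡ 3391 (mod 9020); the representative in [0, 9020) is 3391

The moduli 41, 55, 4 are pairwise coprime, so by the CRT there is a unique solution mod 41·55·4 = 9020.
Solve by successive substitution. Start with x ≡ 29 (mod 41).
  Combine with x ≡ 36 (mod 55): write x = 29 + 41·t and require 29 + 41·t ≡ 36 (mod 55), i.e. 41·t ≡ 36 − 29 ≡ 7 (mod 55). Since 41^(−1) ≡ 51 (mod 55), t ≡ 51·7 ≡ 27 (mod 55). So x ≡ 29 + 41·27 = 1136 (mod 2255).
  Combine with x ≡ 3 (mod 4): write x = 1136 + 2255·t and require 1136 + 2255·t ≡ 3 (mod 4), i.e. 2255·t ≡ 3 − 1136 ≡ 3 (mod 4). Since 2255^(−1) ≡ 3 (mod 4) (2255 ≡ 3 (mod 4)), t ≡ 3·3 ≡ 1 (mod 4). So x ≡ 1136 + 2255·1 = 3391 (mod 9020).
Unique solution in [0, 9020): x = 3391.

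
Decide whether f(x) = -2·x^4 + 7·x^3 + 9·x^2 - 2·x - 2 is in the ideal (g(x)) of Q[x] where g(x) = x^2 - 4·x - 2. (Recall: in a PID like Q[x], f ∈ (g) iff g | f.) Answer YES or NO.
YES

In Q[x] the ideal (g) consists of all multiples of g, so f ∈ (g) iff g | f, i.e. iff the remainder of f on division by g is 0. Divide f by g (g is monic, so eliminate the leading term of the running remainder at each step):
  leading term -2·x^4: subtract (-2·x^2)·g(x) = -2·x^4 + 8·x^3 + 4·x^2, leaving -x^3 + 5·x^2 - 2·x - 2
  leading term -x^3: subtract (-x)·g(x) = -x^3 + 4·x^2 + 2·x, leaving x^2 - 4·x - 2
  leading term x^2: subtract (1)·g(x) = x^2 - 4·x - 2, leaving 0
The remainder is 0, so f(x) = g(x) · h(x) with h(x) = -2·x^2 - x + 1. Hence g | f, i.e. f ∈ (g).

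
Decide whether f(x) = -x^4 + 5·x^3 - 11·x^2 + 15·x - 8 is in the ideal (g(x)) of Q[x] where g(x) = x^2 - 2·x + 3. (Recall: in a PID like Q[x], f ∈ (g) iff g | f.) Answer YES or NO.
NO

In Q[x] the ideal (g) consists of all multiples of g, so f ∈ (g) iff g | f, i.e. iff the remainder of f on division by g is 0. Divide f by g (g is monic, so eliminate the leading term of the running remainder at each step):
  leading term -x^4: subtract (-x^2)·g(x) = -x^4 + 2·x^3 - 3·x^2, leaving 3·x^3 - 8·x^2 + 15·x - 8
  leading term 3·x^3: subtract (3·x)·g(x) = 3·x^3 - 6·x^2 + 9·x, leaving -2·x^2 + 6·x - 8
  leading term -2·x^2: subtract (-2)·g(x) = -2·x^2 + 4·x - 6, leaving 2·x - 2
The remainder r(x) = 2·x - 2 ≠ 0 (and deg r < deg g), so g ∤ f, i.e. f ∉ (g).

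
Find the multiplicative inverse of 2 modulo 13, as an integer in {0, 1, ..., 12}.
2^(−1) ≡ 7 (mod 13)

Apply the extended Euclidean algorithm to (13, 2), tracking rows (r, s, t) with s·13 + t·2 = r. Each division r_prev = q·r_cur + r_new produces the new row as (previous row) − q·(current row):
  row A: (13, 1, 0)   [1·13 + 0·2 = 13]
  row B: (2, 0, 1)   [0·13 + 1·2 = 2]
  13 = 6·2 + 1   → row C = row A − 6·row B = (1, 1, −6)   [check: 1·13 − 6·2 = 1]
  2 = 2·1 + 0   → remainder 0, stop. gcd = 1 (last nonzero row C).
The gcd is 1, so 2 is invertible mod 13. The last nonzero row gives 1·13 − 6·2 = 1, so t = −6. So 2^(−1) ≡ −6 ≡ 7 (mod 13). Verify: 2 · 7 = 14 ≡ 1 (mod 13). ✓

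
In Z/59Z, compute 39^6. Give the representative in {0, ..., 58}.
45

Use repeated squaring. Binary(6) = 110. Walk through the bits of the exponent 6 left-to-right: at each bit after the leading one, square the running value, then multiply by 39 if the bit is 1 (always reducing mod 59):
  bit 1 = 1 (leading): start with 39.
  bit 2 = 1: square 39^2 = 1521 ≡ 46; bit is 1, so multiply 46·39 = 1794 ≡ 24 (mod 59).
  bit 3 = 0: square 24^2 = 576 ≡ 45 (mod 59).
Final value: 39^6 ≡ 45 (mod 59).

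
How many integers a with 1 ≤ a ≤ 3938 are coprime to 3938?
1780

The number of a ∈ {1, ..., 3938} with gcd(a, 3938) = 1 is by definition Euler's totient φ(3938). φ is multiplicative, with φ(p^e) = p^e − p^(e−1). Factorise 3938 = 2 · 11 · 179. Then
  φ(3938) = (2 − 1) · (11 − 1) · (179 − 1) = 1 · 10 · 178 = 1780.
So there are 1780 such integers.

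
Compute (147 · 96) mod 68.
36

Reduce the factors first: 147 ≡ 11, 96 ≡ 28 (mod 68), so 147 · 96 ≡ 11 · 28 (mod 68). 11 · 28 = 308. Dividing by 68: 308 = 4·68 + 36. So (147 · 96) mod 68 = 36.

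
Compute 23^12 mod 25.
Use repeated squaring. Binary(12) = 1100. Walk through the bits of the exponent 12 left-to-right: at each bit after the leading one, square the running value, then multiply by 23 if the bit is 1 (always reducing mod 25):
  bit 1 = 1 (leading): start with 23.
  bit 2 = 1: square 23^2 = 529 ≡ 4; bit is 1, so multiply 4·23 = 92 ≡ 17 (mod 25).
  bit 3 = 0: square 17^2 = 289 ≡ 14 (mod 25).
  bit 4 = 0: square 14^2 = 196 ≡ 21 (mod 25).
Final value: 23^12 ≡ 21 (mod 25).

Final answer: 21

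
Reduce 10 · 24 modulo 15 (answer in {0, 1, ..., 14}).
Reduce the factors first: 24 ≡ 9 (mod 15), so 10 · 24 ≡ 10 · 9 (mod 15). 10 · 9 = 90. Dividing by 15: 90 = 6·15 + 0. So (10 · 24) mod 15 = 0.

Final answer: 0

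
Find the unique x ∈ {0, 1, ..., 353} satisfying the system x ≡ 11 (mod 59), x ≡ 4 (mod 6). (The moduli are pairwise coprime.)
The moduli 59, 6 are pairwise coprime, so by the CRT there is a unique solution mod 59·6 = 354.
Solve by successive substitution. Start with x ≡ 11 (mod 59).
  Combine with x ≡ 4 (mod 6): write x = 11 + 59·t and require 11 + 59·t ≡ 4 (mod 6), i.e. 59·t ≡ 4 − 11 ≡ 5 (mod 6). Since 59^(−1) ≡ 5 (mod 6) (59 ≡ 5 (mod 6)), t ≡ 5·5 ≡ 1 (mod 6). So x ≡ 11 + 59·1 = 70 (mod 354).
Unique solution in [0, 354): x = 70.

Final answer: x ≡ 70 (mod 354); the representative in [0, 354) is 70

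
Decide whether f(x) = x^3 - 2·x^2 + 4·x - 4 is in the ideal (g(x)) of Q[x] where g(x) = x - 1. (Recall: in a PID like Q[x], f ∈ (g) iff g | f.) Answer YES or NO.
In Q[x] the ideal (g) consists of all multiples of g, so f ∈ (g) iff g | f, i.e. iff the remainder of f on division by g is 0. Divide f by g (g is monic, so eliminate the leading term of the running remainder at each step):
  leading term x^3: subtract (x^2)·g(x) = x^3 - x^2, leaving -x^2 + 4·x - 4
  leading term -x^2: subtract (-x)·g(x) = -x^2 + x, leaving 3·x - 4
  leading term 3·x: subtract (3)·g(x) = 3·x - 3, leaving -1
The remainder r(x) = -1 ≠ 0 (and deg r < deg g), so g ∤ f, i.e. f ∉ (g).

Final answer: NO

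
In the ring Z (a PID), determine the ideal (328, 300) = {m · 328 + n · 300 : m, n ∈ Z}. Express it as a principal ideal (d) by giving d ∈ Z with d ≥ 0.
(328, 300) = (4); d = 4

In the PID Z, (a, b) is generated by gcd(a, b). Compute gcd(328, 300) with the extended Euclidean algorithm, tracking rows (r, s, t) with s·328 + t·300 = r:
  row A: (328, 1, 0)   [1·328 + 0·300 = 328]
  row B: (300, 0, 1)   [0·328 + 1·300 = 300]
  328 = 1·300 + 28   → row C = row A − 1·row B = (28, 1, −1)   [check: 1·328 − 1·300 = 28]
  300 = 10·28 + 20   → row D = row B − 10·row C = (20, −10, 11)   [check: −10·328 + 11·300 = 20]
  28 = 1·20 + 8   → row E = row C − 1·row D = (8, 11, −12)   [check: 11·328 − 12·300 = 8]
  20 = 2·8 + 4   → row F = row D − 2·row E = (4, −32, 35)   [check: −32·328 + 35·300 = 4]
  8 = 2·4 + 0   → remainder 0, stop. gcd = 4 (last nonzero row F).
So gcd(328, 300) = 4, with Bézout identity −32·328 + 35·300 = 4. Containment (⊇): the Bézout identity exhibits 4 as an element of (328, 300), giving (4) ⊆ (328, 300). Containment (⊆): since 4 | 328 and 4 | 300 (328 = 4·82, 300 = 4·75), every Z-linear combination of 328 and 300 is divisible by 4, so (328, 300) ⊆ (4). Therefore (328, 300) = (4), d = 4.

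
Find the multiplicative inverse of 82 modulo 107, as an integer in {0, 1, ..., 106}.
Apply the extended Euclidean algorithm to (107, 82), tracking rows (r, s, t) with s·107 + t·82 = r. Each division r_prev = q·r_cur + r_new produces the new row as (previous row) − q·(current row):
  row A: (107, 1, 0)   [1·107 + 0·82 = 107]
  row B: (82, 0, 1)   [0·107 + 1·82 = 82]
  107 = 1·82 + 25   → row C = row A − 1·row B = (25, 1, −1)   [check: 1·107 − 1·82 = 25]
  82 = 3·25 + 7   → row D = row B − 3·row C = (7, −3, 4)   [check: −3·107 + 4·82 = 7]
  25 = 3·7 + 4   → row E = row C − 3·row D = (4, 10, −13)   [check: 10·107 − 13·82 = 4]
  7 = 1·4 + 3   → row F = row D − 1·row E = (3, −13, 17)   [check: −13·107 + 17·82 = 3]
  4 = 1·3 + 1   → row G = row E − 1·row F = (1, 23, −30)   [check: 23·107 − 30·82 = 1]
  3 = 3·1 + 0   → remainder 0, stop. gcd = 1 (last nonzero row G).
The gcd is 1, so 82 is invertible mod 107. The last nonzero row gives 23·107 − 30·82 = 1, so t = −30. So 82^(−1) ≡ −30 ≡ 77 (mod 107). Verify: 82 · 77 = 6314 ≡ 1 (mod 107). ✓

Final answer: 82^(−1) ≡ 77 (mod 107)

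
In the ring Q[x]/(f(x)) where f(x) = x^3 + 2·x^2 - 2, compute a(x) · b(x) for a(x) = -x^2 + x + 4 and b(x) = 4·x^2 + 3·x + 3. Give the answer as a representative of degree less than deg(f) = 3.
a · b ≡ -2·x^2 + 7·x + 30 (mod f(x))

First multiply in Q[x] without reducing: a · b = -4·x^4 + x^3 + 16·x^2 + 15·x + 12. Now divide by f(x) = x^3 + 2·x^2 - 2, eliminating the leading term at each step:
  leading term -4·x^4: subtract (-4·x)·f(x) = -4·x^4 - 8·x^3 + 8·x, leaving 9·x^3 + 16·x^2 + 7·x + 12
  leading term 9·x^3: subtract (9)·f(x) = 9·x^3 + 18·x^2 - 18, leaving -2·x^2 + 7·x + 30
The degree is now < 3, so this is the remainder. Hence a · b ≡ -2·x^2 + 7·x + 30 in Q[x]/(f).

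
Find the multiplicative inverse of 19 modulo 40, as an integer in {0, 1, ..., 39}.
19^(−1) ≡ 19 (mod 40)

Apply the extended Euclidean algorithm to (40, 19), tracking rows (r, s, t) with s·40 + t·19 = r. Each division r_prev = q·r_cur + r_new produces the new row as (previous row) − q·(current row):
  row A: (40, 1, 0)   [1·40 + 0·19 = 40]
  row B: (19, 0, 1)   [0·40 + 1·19 = 19]
  40 = 2·19 + 2   → row C = row A − 2·row B = (2, 1, −2)   [check: 1·40 − 2·19 = 2]
  19 = 9·2 + 1   → row D = row B − 9·row C = (1, −9, 19)   [check: −9·40 + 19·19 = 1]
  2 = 2·1 + 0   → remainder 0, stop. gcd = 1 (last nonzero row D).
The gcd is 1, so 19 is invertible mod 40. The last nonzero row gives −9·40 + 19·19 = 1, so t = 19. So 19^(−1) ≡ 19 (mod 40). Verify: 19 · 19 = 361 ≡ 1 (mod 40). ✓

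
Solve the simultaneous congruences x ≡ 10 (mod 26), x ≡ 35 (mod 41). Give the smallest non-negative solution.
x ≡ 322 (mod 1066); the representative in [0, 1066) is 322

The moduli 26, 41 are pairwise coprime, so by the CRT there is a unique solution mod 26·41 = 1066.
Solve by successive substitution. Start with x ≡ 10 (mod 26).
  Combine with x ≡ 35 (mod 41): write x = 10 + 26·t and require 10 + 26·t ≡ 35 (mod 41), i.e. 26·t ≡ 35 − 10 ≡ 25 (mod 41). Since 26^(−1) ≡ 30 (mod 41), t ≡ 30·25 ≡ 12 (mod 41). So x ≡ 10 + 26·12 = 322 (mod 1066).
Unique solution in [0, 1066): x = 322.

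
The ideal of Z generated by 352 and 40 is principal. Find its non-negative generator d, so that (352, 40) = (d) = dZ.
(352, 40) = (8); d = 8

In the PID Z, (a, b) is generated by gcd(a, b). Compute gcd(352, 40) with the extended Euclidean algorithm, tracking rows (r, s, t) with s·352 + t·40 = r:
  row A: (352, 1, 0)   [1·352 + 0·40 = 352]
  row B: (40, 0, 1)   [0·352 + 1·40 = 40]
  352 = 8·40 + 32   → row C = row A − 8·row B = (32, 1, −8)   [check: 1·352 − 8·40 = 32]
  40 = 1·32 + 8   → row D = row B − 1·row C = (8, −1, 9)   [check: −1·352 + 9·40 = 8]
  32 = 4·8 + 0   → remainder 0, stop. gcd = 8 (last nonzero row D).
So gcd(352, 40) = 8, with Bézout identity −1·352 + 9·40 = 8. Containment (⊇): the Bézout identity exhibits 8 as an element of (352, 40), giving (8) ⊆ (352, 40). Containment (⊆): since 8 | 352 and 8 | 40 (352 = 8·44, 40 = 8·5), every Z-linear combination of 352 and 40 is divisible by 8, so (352, 40) ⊆ (8). Therefore (352, 40) = (8), d = 8.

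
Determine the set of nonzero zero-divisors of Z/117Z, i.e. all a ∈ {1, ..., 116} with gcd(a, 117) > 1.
An element a ∈ Z/117Z (with a ≠ 0) is a zero-divisor iff gcd(a, 117) > 1 (because a is a unit precisely when gcd(a, n) = 1, and in Z/nZ every nonzero, non-unit element is a zero-divisor). Scan a = 1, ..., 116 and keep those with gcd(a, 117) > 1:
  gcd(3, 117) = 3, gcd(6, 117) = 3, gcd(9, 117) = 9, gcd(12, 117) = 3, gcd(13, 117) = 13, gcd(15, 117) = 3, gcd(18, 117) = 9, gcd(21, 117) = 3, gcd(24, 117) = 3, gcd(26, 117) = 13, gcd(27, 117) = 9, gcd(30, 117) = 3, gcd(33, 117) = 3, gcd(36, 117) = 9, gcd(39, 117) = 39, gcd(42, 117) = 3, gcd(45, 117) = 9, gcd(48, 117) = 3, gcd(51, 117) = 3, gcd(52, 117) = 13, gcd(54, 117) = 9, gcd(57, 117) = 3, gcd(60, 117) = 3, gcd(63, 117) = 9, gcd(65, 117) = 13, gcd(66, 117) = 3, gcd(69, 117) = 3, gcd(72, 117) = 9, gcd(75, 117) = 3, gcd(78, 117) = 39, gcd(81, 117) = 9, gcd(84, 117) = 3, gcd(87, 117) = 3, gcd(90, 117) = 9, gcd(91, 117) = 13, gcd(93, 117) = 3, gcd(96, 117) = 3, gcd(99, 117) = 9, gcd(102, 117) = 3, gcd(104, 117) = 13, gcd(105, 117) = 3, gcd(108, 117) = 9, gcd(111, 117) = 3, gcd(114, 117) = 3.
All other a ∈ {1, ..., 116} have gcd(a, 117) = 1 and are units. So the nonzero zero-divisors are exactly the 44 values of a appearing in this scan.

Final answer: nonzero zero-divisors of Z/117Z = {3, 6, 9, 12, 13, 15, 18, 21, 24, 26, 27, 30, 33, 36, 39, 42, 45, 48, 51, 52, 54, 57, 60, 63, 65, 66, 69, 72, 75, 78, 81, 84, 87, 90, 91, 93, 96, 99, 102, 104, 105, 108, 111, 114}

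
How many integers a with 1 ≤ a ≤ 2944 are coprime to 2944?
1408

The number of a ∈ {1, ..., 2944} with gcd(a, 2944) = 1 is by definition Euler's totient φ(2944). φ is multiplicative, with φ(p^e) = p^e − p^(e−1). Factorise 2944 = 2^7 · 23. Then
  φ(2944) = (2^7 − 2^6) · (23 − 1) = 64 · 22 = 1408.
So there are 1408 such integers.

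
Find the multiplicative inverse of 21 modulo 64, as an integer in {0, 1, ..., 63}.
Apply the extended Euclidean algorithm to (64, 21), tracking rows (r, s, t) with s·64 + t·21 = r. Each division r_prev = q·r_cur + r_new produces the new row as (previous row) − q·(current row):
  row A: (64, 1, 0)   [1·64 + 0·21 = 64]
  row B: (21, 0, 1)   [0·64 + 1·21 = 21]
  64 = 3·21 + 1   → row C = row A − 3·row B = (1, 1, −3)   [check: 1·64 − 3·21 = 1]
  21 = 21·1 + 0   → remainder 0, stop. gcd = 1 (last nonzero row C).
The gcd is 1, so 21 is invertible mod 64. The last nonzero row gives 1·64 − 3·21 = 1, so t = −3. So 21^(−1) ≡ −3 ≡ 61 (mod 64). Verify: 21 · 61 = 1281 ≡ 1 (mod 64). ✓

Final answer: 21^(−1) ≡ 61 (mod 64)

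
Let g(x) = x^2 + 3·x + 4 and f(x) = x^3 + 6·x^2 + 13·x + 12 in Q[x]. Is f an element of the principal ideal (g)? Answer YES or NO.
In Q[x] the ideal (g) consists of all multiples of g, so f ∈ (g) iff g | f, i.e. iff the remainder of f on division by g is 0. Divide f by g (g is monic, so eliminate the leading term of the running remainder at each step):
  leading term x^3: subtract (x)·g(x) = x^3 + 3·x^2 + 4·x, leaving 3·x^2 + 9·x + 12
  leading term 3·x^2: subtract (3)·g(x) = 3·x^2 + 9·x + 12, leaving 0
The remainder is 0, so f(x) = g(x) · h(x) with h(x) = x + 3. Hence g | f, i.e. f ∈ (g).

Final answer: YES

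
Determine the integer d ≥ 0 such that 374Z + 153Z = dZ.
In the PID Z, (a, b) is generated by gcd(a, b). Compute gcd(374, 153) with the extended Euclidean algorithm, tracking rows (r, s, t) with s·374 + t·153 = r:
  row A: (374, 1, 0)   [1·374 + 0·153 = 374]
  row B: (153, 0, 1)   [0·374 + 1·153 = 153]
  374 = 2·153 + 68   → row C = row A − 2·row B = (68, 1, −2)   [check: 1·374 − 2·153 = 68]
  153 = 2·68 + 17   → row D = row B − 2·row C = (17, −2, 5)   [check: −2·374 + 5·153 = 17]
  68 = 4·17 + 0   → remainder 0, stop. gcd = 17 (last nonzero row D).
So gcd(374, 153) = 17, with Bézout identity −2·374 + 5·153 = 17. Containment (⊇): the Bézout identity exhibits 17 as an element of (374, 153), giving (17) ⊆ (374, 153). Containment (⊆): since 17 | 374 and 17 | 153 (374 = 17·22, 153 = 17·9), every Z-linear combination of 374 and 153 is divisible by 17, so (374, 153) ⊆ (17). Therefore (374, 153) = (17), d = 17.

Final answer: (374, 153) = (17); d = 17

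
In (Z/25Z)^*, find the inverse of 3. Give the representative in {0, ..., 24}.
Apply the extended Euclidean algorithm to (25, 3), tracking rows (r, s, t) with s·25 + t·3 = r. Each division r_prev = q·r_cur + r_new produces the new row as (previous row) − q·(current row):
  row A: (25, 1, 0)   [1·25 + 0·3 = 25]
  row B: (3, 0, 1)   [0·25 + 1·3 = 3]
  25 = 8·3 + 1   → row C = row A − 8·row B = (1, 1, −8)   [check: 1·25 − 8·3 = 1]
  3 = 3·1 + 0   → remainder 0, stop. gcd = 1 (last nonzero row C).
The gcd is 1, so 3 is invertible mod 25. The last nonzero row gives 1·25 − 8·3 = 1, so t = −8. So 3^(−1) ≡ −8 ≡ 17 (mod 25). Verify: 3 · 17 = 51 ≡ 1 (mod 25). ✓

Final answer: 3^(−1) ≡ 17 (mod 25)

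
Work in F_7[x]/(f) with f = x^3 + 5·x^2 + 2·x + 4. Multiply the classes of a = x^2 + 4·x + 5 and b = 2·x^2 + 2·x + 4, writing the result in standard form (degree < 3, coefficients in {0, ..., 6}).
a · b ≡ 4·x^2 + 4·x + 6 (mod f(x))

Multiply as integer polynomials: a · b = 2·x^4 + 10·x^3 + 22·x^2 + 26·x + 20. Reducing coefficients mod 7: a · b ≡ 2·x^4 + 3·x^3 + x^2 + 5·x + 6. Now divide by f(x) = x^3 + 5·x^2 + 2·x + 4 in F_7[x], eliminating the leading term at each step:
  leading term 2·x^4: subtract (2·x)·f(x) = 2·x^4 + 3·x^3 + 4·x^2 + x, leaving 4·x^2 + 4·x + 6 (coefficients mod 7)
The degree is now < 3, so this is the remainder. Hence a · b ≡ 4·x^2 + 4·x + 6 in F_7[x]/(f).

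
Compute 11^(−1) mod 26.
11^(−1) ≡ 19 (mod 26)

Apply the extended Euclidean algorithm to (26, 11), tracking rows (r, s, t) with s·26 + t·11 = r. Each division r_prev = q·r_cur + r_new produces the new row as (previous row) − q·(current row):
  row A: (26, 1, 0)   [1·26 + 0·11 = 26]
  row B: (11, 0, 1)   [0·26 + 1·11 = 11]
  26 = 2·11 + 4   → row C = row A − 2·row B = (4, 1, −2)   [check: 1·26 − 2·11 = 4]
  11 = 2·4 + 3   → row D = row B − 2·row C = (3, −2, 5)   [check: −2·26 + 5·11 = 3]
  4 = 1·3 + 1   → row E = row C − 1·row D = (1, 3, −7)   [check: 3·26 − 7·11 = 1]
  3 = 3·1 + 0   → remainder 0, stop. gcd = 1 (last nonzero row E).
The gcd is 1, so 11 is invertible mod 26. The last nonzero row gives 3·26 − 7·11 = 1, so t = −7. So 11^(−1) ≡ −7 ≡ 19 (mod 26). Verify: 11 · 19 = 209 ≡ 1 (mod 26). ✓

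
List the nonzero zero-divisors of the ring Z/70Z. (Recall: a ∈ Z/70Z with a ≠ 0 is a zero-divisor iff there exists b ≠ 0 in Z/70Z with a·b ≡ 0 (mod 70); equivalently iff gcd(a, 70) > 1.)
An element a ∈ Z/70Z (with a ≠ 0) is a zero-divisor iff gcd(a, 70) > 1 (because a is a unit precisely when gcd(a, n) = 1, and in Z/nZ every nonzero, non-unit element is a zero-divisor). Scan a = 1, ..., 69 and keep those with gcd(a, 70) > 1:
  gcd(2, 70) = 2, gcd(4, 70) = 2, gcd(5, 70) = 5, gcd(6, 70) = 2, gcd(7, 70) = 7, gcd(8, 70) = 2, gcd(10, 70) = 10, gcd(12, 70) = 2, gcd(14, 70) = 14, gcd(15, 70) = 5, gcd(16, 70) = 2, gcd(18, 70) = 2, gcd(20, 70) = 10, gcd(21, 70) = 7, gcd(22, 70) = 2, gcd(24, 70) = 2, gcd(25, 70) = 5, gcd(26, 70) = 2, gcd(28, 70) = 14, gcd(30, 70) = 10, gcd(32, 70) = 2, gcd(34, 70) = 2, gcd(35, 70) = 35, gcd(36, 70) = 2, gcd(38, 70) = 2, gcd(40, 70) = 10, gcd(42, 70) = 14, gcd(44, 70) = 2, gcd(45, 70) = 5, gcd(46, 70) = 2, gcd(48, 70) = 2, gcd(49, 70) = 7, gcd(50, 70) = 10, gcd(52, 70) = 2, gcd(54, 70) = 2, gcd(55, 70) = 5, gcd(56, 70) = 14, gcd(58, 70) = 2, gcd(60, 70) = 10, gcd(62, 70) = 2, gcd(63, 70) = 7, gcd(64, 70) = 2, gcd(65, 70) = 5, gcd(66, 70) = 2, gcd(68, 70) = 2.
All other a ∈ {1, ..., 69} have gcd(a, 70) = 1 and are units. So the nonzero zero-divisors are exactly the 45 values of a appearing in this scan.

Final answer: nonzero zero-divisors of Z/70Z = {2, 4, 5, 6, 7, 8, 10, 12, 14, 15, 16, 18, 20, 21, 22, 24, 25, 26, 28, 30, 32, 34, 35, 36, 38, 40, 42, 44, 45, 46, 48, 49, 50, 52, 54, 55, 56, 58, 60, 62, 63, 64, 65, 66, 68}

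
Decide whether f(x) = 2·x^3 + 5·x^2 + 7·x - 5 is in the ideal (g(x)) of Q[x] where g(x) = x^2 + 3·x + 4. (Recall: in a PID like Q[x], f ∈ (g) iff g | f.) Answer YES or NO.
NO

In Q[x] the ideal (g) consists of all multiples of g, so f ∈ (g) iff g | f, i.e. iff the remainder of f on division by g is 0. Divide f by g (g is monic, so eliminate the leading term of the running remainder at each step):
  leading term 2·x^3: subtract (2·x)·g(x) = 2·x^3 + 6·x^2 + 8·x, leaving -x^2 - x - 5
  leading term -x^2: subtract (-1)·g(x) = -x^2 - 3·x - 4, leaving 2·x - 1
The remainder r(x) = 2·x - 1 ≠ 0 (and deg r < deg g), so g ∤ f, i.e. f ∉ (g).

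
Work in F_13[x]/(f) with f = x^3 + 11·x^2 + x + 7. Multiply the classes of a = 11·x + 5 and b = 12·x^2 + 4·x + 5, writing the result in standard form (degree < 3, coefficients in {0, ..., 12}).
a · b ≡ 4·x^2 + 8·x + 11 (mod f(x))

Multiply as integer polynomials: a · b = 132·x^3 + 104·x^2 + 75·x + 25. Reducing coefficients mod 13: a · b ≡ 2·x^3 + 10·x + 12. Now divide by f(x) = x^3 + 11·x^2 + x + 7 in F_13[x], eliminating the leading term at each step:
  leading term 2·x^3: subtract (2)·f(x) = 2·x^3 + 9·x^2 + 2·x + 1, leaving 4·x^2 + 8·x + 11 (coefficients mod 13)
The degree is now < 3, so this is the remainder. Hence a · b ≡ 4·x^2 + 8·x + 11 in F_13[x]/(f).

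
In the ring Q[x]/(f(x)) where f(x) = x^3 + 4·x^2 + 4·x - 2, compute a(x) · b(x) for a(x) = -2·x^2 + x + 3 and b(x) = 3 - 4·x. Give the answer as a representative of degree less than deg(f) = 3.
First multiply in Q[x] without reducing: a · b = 8·x^3 - 10·x^2 - 9·x + 9. Now divide by f(x) = x^3 + 4·x^2 + 4·x - 2, eliminating the leading term at each step:
  leading term 8·x^3: subtract (8)·f(x) = 8·x^3 + 32·x^2 + 32·x - 16, leaving -42·x^2 - 41·x + 25
The degree is now < 3, so this is the remainder. Hence a · b ≡ -42·x^2 - 41·x + 25 in Q[x]/(f).

Final answer: a · b ≡ -42·x^2 - 41·x + 25 (mod f(x))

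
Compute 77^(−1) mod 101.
77^(−1) ≡ 21 (mod 101)

Apply the extended Euclidean algorithm to (101, 77), tracking rows (r, s, t) with s·101 + t·77 = r. Each division r_prev = q·r_cur + r_new produces the new row as (previous row) − q·(current row):
  row A: (101, 1, 0)   [1·101 + 0·77 = 101]
  row B: (77, 0, 1)   [0·101 + 1·77 = 77]
  101 = 1·77 + 24   → row C = row A − 1·row B = (24, 1, −1)   [check: 1·101 − 1·77 = 24]
  77 = 3·24 + 5   → row D = row B − 3·row C = (5, −3, 4)   [check: −3·101 + 4·77 = 5]
  24 = 4·5 + 4   → row E = row C − 4·row D = (4, 13, −17)   [check: 13·101 − 17·77 = 4]
  5 = 1·4 + 1   → row F = row D − 1·row E = (1, −16, 21)   [check: −16·101 + 21·77 = 1]
  4 = 4·1 + 0   → remainder 0, stop. gcd = 1 (last nonzero row F).
The gcd is 1, so 77 is invertible mod 101. The last nonzero row gives −16·101 + 21·77 = 1, so t = 21. So 77^(−1) ≡ 21 (mod 101). Verify: 77 · 21 = 1617 ≡ 1 (mod 101). ✓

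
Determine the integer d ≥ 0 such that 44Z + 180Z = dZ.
(44, 180) = (4); d = 4

In the PID Z, (a, b) is generated by gcd(a, b). Compute gcd(180, 44) with the extended Euclidean algorithm, tracking rows (r, s, t) with s·180 + t·44 = r:
  row A: (180, 1, 0)   [1·180 + 0·44 = 180]
  row B: (44, 0, 1)   [0·180 + 1·44 = 44]
  180 = 4·44 + 4   → row C = row A − 4·row B = (4, 1, −4)   [check: 1·180 − 4·44 = 4]
  44 = 11·4 + 0   → remainder 0, stop. gcd = 4 (last nonzero row C).
So gcd(44, 180) = 4, with Bézout identity 1·180 − 4·44 = 4. Containment (⊇): the Bézout identity exhibits 4 as an element of (44, 180), giving (4) ⊆ (44, 180). Containment (⊆): since 4 | 44 and 4 | 180 (44 = 4·11, 180 = 4·45), every Z-linear combination of 44 and 180 is divisible by 4, so (44, 180) ⊆ (4). Therefore (44, 180) = (4), d = 4.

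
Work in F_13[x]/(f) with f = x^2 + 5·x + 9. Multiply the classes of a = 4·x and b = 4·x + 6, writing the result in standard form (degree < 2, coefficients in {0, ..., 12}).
a · b ≡ 9·x + 12 (mod f(x))

Multiply as integer polynomials: a · b = 16·x^2 + 24·x. Reducing coefficients mod 13: a · b ≡ 3·x^2 + 11·x. Now divide by f(x) = x^2 + 5·x + 9 in F_13[x], eliminating the leading term at each step:
  leading term 3·x^2: subtract (3)·f(x) = 3·x^2 + 2·x + 1, leaving 9·x + 12 (coefficients mod 13)
The degree is now < 2, so this is the remainder. Hence a · b ≡ 9·x + 12 in F_13[x]/(f).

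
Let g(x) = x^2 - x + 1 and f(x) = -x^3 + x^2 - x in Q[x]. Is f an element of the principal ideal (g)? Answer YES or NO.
In Q[x] the ideal (g) consists of all multiples of g, so f ∈ (g) iff g | f, i.e. iff the remainder of f on division by g is 0. Divide f by g (g is monic, so eliminate the leading term of the running remainder at each step):
  leading term -x^3: subtract (-x)·g(x) = -x^3 + x^2 - x, leaving 0
The remainder is 0, so f(x) = g(x) · h(x) with h(x) = -x. Hence g | f, i.e. f ∈ (g).

Final answer: YES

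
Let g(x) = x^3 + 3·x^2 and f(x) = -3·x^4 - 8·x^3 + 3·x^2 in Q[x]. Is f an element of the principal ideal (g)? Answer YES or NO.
In Q[x] the ideal (g) consists of all multiples of g, so f ∈ (g) iff g | f, i.e. iff the remainder of f on division by g is 0. Divide f by g (g is monic, so eliminate the leading term of the running remainder at each step):
  leading term -3·x^4: subtract (-3·x)·g(x) = -3·x^4 - 9·x^3, leaving x^3 + 3·x^2
  leading term x^3: subtract (1)·g(x) = x^3 + 3·x^2, leaving 0
The remainder is 0, so f(x) = g(x) · h(x) with h(x) = 1 - 3·x. Hence g | f, i.e. f ∈ (g).

Final answer: YES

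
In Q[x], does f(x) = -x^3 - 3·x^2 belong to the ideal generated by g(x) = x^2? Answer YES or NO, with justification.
YES

In Q[x] the ideal (g) consists of all multiples of g, so f ∈ (g) iff g | f, i.e. iff the remainder of f on division by g is 0. Divide f by g (g is monic, so eliminate the leading term of the running remainder at each step):
  leading term -x^3: subtract (-x)·g(x) = -x^3, leaving -3·x^2
  leading term -3·x^2: subtract (-3)·g(x) = -3·x^2, leaving 0
The remainder is 0, so f(x) = g(x) · h(x) with h(x) = -x - 3. Hence g | f, i.e. f ∈ (g).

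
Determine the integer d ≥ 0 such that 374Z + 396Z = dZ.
In the PID Z, (a, b) is generated by gcd(a, b). Compute gcd(396, 374) with the extended Euclidean algorithm, tracking rows (r, s, t) with s·396 + t·374 = r:
  row A: (396, 1, 0)   [1·396 + 0·374 = 396]
  row B: (374, 0, 1)   [0·396 + 1·374 = 374]
  396 = 1·374 + 22   → row C = row A − 1·row B = (22, 1, −1)   [check: 1·396 − 1·374 = 22]
  374 = 17·22 + 0   → remainder 0, stop. gcd = 22 (last nonzero row C).
So gcd(374, 396) = 22, with Bézout identity 1·396 − 1·374 = 22. Containment (⊇): the Bézout identity exhibits 22 as an element of (374, 396), giving (22) ⊆ (374, 396). Containment (⊆): since 22 | 374 and 22 | 396 (374 = 22·17, 396 = 22·18), every Z-linear combination of 374 and 396 is divisible by 22, so (374, 396) ⊆ (22). Therefore (374, 396) = (22), d = 22.

Final answer: (374, 396) = (22); d = 22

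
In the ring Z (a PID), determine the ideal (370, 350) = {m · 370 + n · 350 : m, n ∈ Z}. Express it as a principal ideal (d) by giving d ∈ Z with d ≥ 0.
In the PID Z, (a, b) is generated by gcd(a, b). Compute gcd(370, 350) with the extended Euclidean algorithm, tracking rows (r, s, t) with s·370 + t·350 = r:
  row A: (370, 1, 0)   [1·370 + 0·350 = 370]
  row B: (350, 0, 1)   [0·370 + 1·350 = 350]
  370 = 1·350 + 20   → row C = row A − 1·row B = (20, 1, −1)   [check: 1·370 − 1·350 = 20]
  350 = 17·20 + 10   → row D = row B − 17·row C = (10, −17, 18)   [check: −17·370 + 18·350 = 10]
  20 = 2·10 + 0   → remainder 0, stop. gcd = 10 (last nonzero row D).
So gcd(370, 350) = 10, with Bézout identity −17·370 + 18·350 = 10. Containment (⊇): the Bézout identity exhibits 10 as an element of (370, 350), giving (10) ⊆ (370, 350). Containment (⊆): since 10 | 370 and 10 | 350 (370 = 10·37, 350 = 10·35), every Z-linear combination of 370 and 350 is divisible by 10, so (370, 350) ⊆ (10). Therefore (370, 350) = (10), d = 10.

Final answer: (370, 350) = (10); d = 10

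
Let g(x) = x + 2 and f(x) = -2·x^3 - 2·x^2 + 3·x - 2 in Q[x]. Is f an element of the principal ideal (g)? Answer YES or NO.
In Q[x] the ideal (g) consists of all multiples of g, so f ∈ (g) iff g | f, i.e. iff the remainder of f on division by g is 0. Divide f by g (g is monic, so eliminate the leading term of the running remainder at each step):
  leading term -2·x^3: subtract (-2·x^2)·g(x) = -2·x^3 - 4·x^2, leaving 2·x^2 + 3·x - 2
  leading term 2·x^2: subtract (2·x)·g(x) = 2·x^2 + 4·x, leaving -x - 2
  leading term -x: subtract (-1)·g(x) = -x - 2, leaving 0
The remainder is 0, so f(x) = g(x) · h(x) with h(x) = -2·x^2 + 2·x - 1. Hence g | f, i.e. f ∈ (g).

Final answer: YES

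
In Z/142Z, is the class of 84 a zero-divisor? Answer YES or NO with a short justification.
YES

gcd(84, 142) = 2 > 1, so 84 is not a unit in Z/142Z. In Z/nZ every nonzero non-unit is a zero-divisor: explicitly, take b = 142/gcd = 71 ≠ 0 (mod 142); then 84·71 = 5964 = 42·142, i.e. 84·71 ≡ 0 (mod 142). So 84 is a zero-divisor.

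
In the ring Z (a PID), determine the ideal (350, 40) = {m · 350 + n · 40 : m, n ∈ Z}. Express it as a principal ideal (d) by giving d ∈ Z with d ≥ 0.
(350, 40) = (10); d = 10

In the PID Z, (a, b) is generated by gcd(a, b). Compute gcd(350, 40) with the extended Euclidean algorithm, tracking rows (r, s, t) with s·350 + t·40 = r:
  row A: (350, 1, 0)   [1·350 + 0·40 = 350]
  row B: (40, 0, 1)   [0·350 + 1·40 = 40]
  350 = 8·40 + 30   → row C = row A − 8·row B = (30, 1, −8)   [check: 1·350 − 8·40 = 30]
  40 = 1·30 + 10   → row D = row B − 1·row C = (10, −1, 9)   [check: −1·350 + 9·40 = 10]
  30 = 3·10 + 0   → remainder 0, stop. gcd = 10 (last nonzero row D).
So gcd(350, 40) = 10, with Bézout identity −1·350 + 9·40 = 10. Containment (⊇): the Bézout identity exhibits 10 as an element of (350, 40), giving (10) ⊆ (350, 40). Containment (⊆): since 10 | 350 and 10 | 40 (350 = 10·35, 40 = 10·4), every Z-linear combination of 350 and 40 is divisible by 10, so (350, 40) ⊆ (10). Therefore (350, 40) = (10), d = 10.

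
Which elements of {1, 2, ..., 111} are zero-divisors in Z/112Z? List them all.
An element a ∈ Z/112Z (with a ≠ 0) is a zero-divisor iff gcd(a, 112) > 1 (because a is a unit precisely when gcd(a, n) = 1, and in Z/nZ every nonzero, non-unit element is a zero-divisor). Scan a = 1, ..., 111 and keep those with gcd(a, 112) > 1:
  gcd(2, 112) = 2, gcd(4, 112) = 4, gcd(6, 112) = 2, gcd(7, 112) = 7, gcd(8, 112) = 8, gcd(10, 112) = 2, gcd(12, 112) = 4, gcd(14, 112) = 14, gcd(16, 112) = 16, gcd(18, 112) = 2, gcd(20, 112) = 4, gcd(21, 112) = 7, gcd(22, 112) = 2, gcd(24, 112) = 8, gcd(26, 112) = 2, gcd(28, 112) = 28, gcd(30, 112) = 2, gcd(32, 112) = 16, gcd(34, 112) = 2, gcd(35, 112) = 7, gcd(36, 112) = 4, gcd(38, 112) = 2, gcd(40, 112) = 8, gcd(42, 112) = 14, gcd(44, 112) = 4, gcd(46, 112) = 2, gcd(48, 112) = 16, gcd(49, 112) = 7, gcd(50, 112) = 2, gcd(52, 112) = 4, gcd(54, 112) = 2, gcd(56, 112) = 56, gcd(58, 112) = 2, gcd(60, 112) = 4, gcd(62, 112) = 2, gcd(63, 112) = 7, gcd(64, 112) = 16, gcd(66, 112) = 2, gcd(68, 112) = 4, gcd(70, 112) = 14, gcd(72, 112) = 8, gcd(74, 112) = 2, gcd(76, 112) = 4, gcd(77, 112) = 7, gcd(78, 112) = 2, gcd(80, 112) = 16, gcd(82, 112) = 2, gcd(84, 112) = 28, gcd(86, 112) = 2, gcd(88, 112) = 8, gcd(90, 112) = 2, gcd(91, 112) = 7, gcd(92, 112) = 4, gcd(94, 112) = 2, gcd(96, 112) = 16, gcd(98, 112) = 14, gcd(100, 112) = 4, gcd(102, 112) = 2, gcd(104, 112) = 8, gcd(105, 112) = 7, gcd(106, 112) = 2, gcd(108, 112) = 4, gcd(110, 112) = 2.
All other a ∈ {1, ..., 111} have gcd(a, 112) = 1 and are units. So the nonzero zero-divisors are exactly the 63 values of a appearing in this scan.

Final answer: nonzero zero-divisors of Z/112Z = {2, 4, 6, 7, 8, 10, 12, 14, 16, 18, 20, 21, 22, 24, 26, 28, 30, 32, 34, 35, 36, 38, 40, 42, 44, 46, 48, 49, 50, 52, 54, 56, 58, 60, 62, 63, 64, 66, 68, 70, 72, 74, 76, 77, 78, 80, 82, 84, 86, 88, 90, 91, 92, 94, 96, 98, 100, 102, 104, 105, 106, 108, 110}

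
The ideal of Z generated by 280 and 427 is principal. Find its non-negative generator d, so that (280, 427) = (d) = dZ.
(280, 427) = (7); d = 7

In the PID Z, (a, b) is generated by gcd(a, b). Compute gcd(427, 280) with the extended Euclidean algorithm, tracking rows (r, s, t) with s·427 + t·280 = r:
  row A: (427, 1, 0)   [1·427 + 0·280 = 427]
  row B: (280, 0, 1)   [0·427 + 1·280 = 280]
  427 = 1·280 + 147   → row C = row A − 1·row B = (147, 1, −1)   [check: 1·427 − 1·280 = 147]
  280 = 1·147 + 133   → row D = row B − 1·row C = (133, −1, 2)   [check: −1·427 + 2·280 = 133]
  147 = 1·133 + 14   → row E = row C − 1·row D = (14, 2, −3)   [check: 2·427 − 3·280 = 14]
  133 = 9·14 + 7   → row F = row D − 9·row E = (7, −19, 29)   [check: −19·427 + 29·280 = 7]
  14 = 2·7 + 0   → remainder 0, stop. gcd = 7 (last nonzero row F).
So gcd(280, 427) = 7, with Bézout identity −19·427 + 29·280 = 7. Containment (⊇): the Bézout identity exhibits 7 as an element of (280, 427), giving (7) ⊆ (280, 427). Containment (⊆): since 7 | 280 and 7 | 427 (280 = 7·40, 427 = 7·61), every Z-linear combination of 280 and 427 is divisible by 7, so (280, 427) ⊆ (7). Therefore (280, 427) = (7), d = 7.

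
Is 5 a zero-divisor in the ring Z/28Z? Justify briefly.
NO

gcd(5, 28) = 1, so 5 is a unit in Z/28Z (it has a multiplicative inverse). A unit cannot be a zero-divisor: if 5·b ≡ 0 then multiplying both sides by 5^(−1) gives b ≡ 0. So 5 is not a zero-divisor.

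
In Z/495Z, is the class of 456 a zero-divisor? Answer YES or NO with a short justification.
gcd(456, 495) = 3 > 1, so 456 is not a unit in Z/495Z. In Z/nZ every nonzero non-unit is a zero-divisor: explicitly, take b = 495/gcd = 165 ≠ 0 (mod 495); then 456·165 = 75240 = 152·495, i.e. 456·165 ≡ 0 (mod 495). So 456 is a zero-divisor.

Final answer: YES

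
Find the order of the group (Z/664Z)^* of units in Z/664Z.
(Z/664Z)^* consists of the classes a with gcd(a, 664) = 1, so its order is φ(664). φ is multiplicative, with φ(p^e) = p^e − p^(e−1). Factorise 664 = 2^3 · 83. Then
  φ(664) = (2^3 − 2^2) · (83 − 1) = 4 · 82 = 328.
Thus |(Z/664Z)^*| = 328.

Final answer: |(Z/664Z)^*| = 328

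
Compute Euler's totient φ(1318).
φ is multiplicative, with φ(p^e) = p^e − p^(e−1). Factorise 1318 = 2 · 659. Then
  φ(1318) = (2 − 1) · (659 − 1) = 1 · 658 = 658.

Final answer: φ(1318) = 658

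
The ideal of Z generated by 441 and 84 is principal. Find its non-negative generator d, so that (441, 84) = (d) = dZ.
(441, 84) = (21); d = 21

In the PID Z, (a, b) is generated by gcd(a, b). Compute gcd(441, 84) with the extended Euclidean algorithm, tracking rows (r, s, t) with s·441 + t·84 = r:
  row A: (441, 1, 0)   [1·441 + 0·84 = 441]
  row B: (84, 0, 1)   [0·441 + 1·84 = 84]
  441 = 5·84 + 21   → row C = row A − 5·row B = (21, 1, −5)   [check: 1·441 − 5·84 = 21]
  84 = 4·21 + 0   → remainder 0, stop. gcd = 21 (last nonzero row C).
So gcd(441, 84) = 21, with Bézout identity 1·441 − 5·84 = 21. Containment (⊇): the Bézout identity exhibits 21 as an element of (441, 84), giving (21) ⊆ (441, 84). Containment (⊆): since 21 | 441 and 21 | 84 (441 = 21·21, 84 = 21·4), every Z-linear combination of 441 and 84 is divisible by 21, so (441, 84) ⊆ (21). Therefore (441, 84) = (21), d = 21.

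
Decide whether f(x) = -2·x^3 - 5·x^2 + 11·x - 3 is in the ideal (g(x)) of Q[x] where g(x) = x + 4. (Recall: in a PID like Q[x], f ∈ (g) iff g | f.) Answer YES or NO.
In Q[x] the ideal (g) consists of all multiples of g, so f ∈ (g) iff g | f, i.e. iff the remainder of f on division by g is 0. Divide f by g (g is monic, so eliminate the leading term of the running remainder at each step):
  leading term -2·x^3: subtract (-2·x^2)·g(x) = -2·x^3 - 8·x^2, leaving 3·x^2 + 11·x - 3
  leading term 3·x^2: subtract (3·x)·g(x) = 3·x^2 + 12·x, leaving -x - 3
  leading term -x: subtract (-1)·g(x) = -x - 4, leaving 1
The remainder r(x) = 1 ≠ 0 (and deg r < deg g), so g ∤ f, i.e. f ∉ (g).

Final answer: NO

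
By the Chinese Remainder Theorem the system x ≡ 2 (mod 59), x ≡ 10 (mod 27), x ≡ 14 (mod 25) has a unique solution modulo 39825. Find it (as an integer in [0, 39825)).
The moduli 59, 27, 25 are pairwise coprime, so by the CRT there is a unique solution mod 59·27·25 = 39825.
Solve by successive substitution. Start with x ≡ 2 (mod 59).
  Combine with x ≡ 10 (mod 27): write x = 2 + 59·t and require 2 + 59·t ≡ 10 (mod 27), i.e. 59·t ≡ 10 − 2 ≡ 8 (mod 27). Since 59^(−1) ≡ 11 (mod 27) (59 ≡ 5 (mod 27)), t ≡ 11·8 ≡ 7 (mod 27). So x ≡ 2 + 59·7 = 415 (mod 1593).
  Combine with x ≡ 14 (mod 25): write x = 415 + 1593·t and require 415 + 1593·t ≡ 14 (mod 25), i.e. 1593·t ≡ 14 − 415 ≡ 24 (mod 25). Since 1593^(−1) ≡ 7 (mod 25) (1593 ≡ 18 (mod 25)), t ≡ 7·24 ≡ 18 (mod 25). So x ≡ 415 + 1593·18 = 29089 (mod 39825).
Unique solution in [0, 39825): x = 29089.

Final answer: x ≡ 29089 (mod 39825); the representative in [0, 39825) is 29089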